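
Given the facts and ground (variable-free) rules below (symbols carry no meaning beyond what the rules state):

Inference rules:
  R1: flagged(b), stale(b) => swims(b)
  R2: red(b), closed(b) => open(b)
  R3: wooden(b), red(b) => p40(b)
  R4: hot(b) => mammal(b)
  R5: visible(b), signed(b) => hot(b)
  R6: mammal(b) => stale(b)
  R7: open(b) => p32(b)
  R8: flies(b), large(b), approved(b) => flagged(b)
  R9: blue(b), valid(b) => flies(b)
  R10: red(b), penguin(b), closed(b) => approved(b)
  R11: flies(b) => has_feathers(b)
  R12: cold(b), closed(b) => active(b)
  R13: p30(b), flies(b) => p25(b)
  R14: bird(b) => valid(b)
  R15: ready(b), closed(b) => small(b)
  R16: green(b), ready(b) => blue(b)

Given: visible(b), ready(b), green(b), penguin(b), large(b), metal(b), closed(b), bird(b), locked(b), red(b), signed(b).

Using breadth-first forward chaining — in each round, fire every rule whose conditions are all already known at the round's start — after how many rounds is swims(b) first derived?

[1] R2 [red(b), closed(b) => open(b)]; R5 [visible(b), signed(b) => hot(b)]; R10 [red(b), penguin(b), closed(b) => approved(b)]; R14 [bird(b) => valid(b)]; R15 [ready(b), closed(b) => small(b)]; R16 [green(b), ready(b) => blue(b)]. ⇒ new: open(b), hot(b), approved(b), valid(b), small(b), blue(b).
[2] R4 [hot(b) => mammal(b)]; R7 [open(b) => p32(b)]; R9 [blue(b), valid(b) => flies(b)]. ⇒ new: mammal(b), p32(b), flies(b).
[3] R6 [mammal(b) => stale(b)]; R8 [flies(b), large(b), approved(b) => flagged(b)]; R11 [flies(b) => has_feathers(b)]. ⇒ new: stale(b), flagged(b), has_feathers(b).
[4] R1 [flagged(b), stale(b) => swims(b)]. ⇒ new: swims(b).
swims(b) first appears in round 4.

4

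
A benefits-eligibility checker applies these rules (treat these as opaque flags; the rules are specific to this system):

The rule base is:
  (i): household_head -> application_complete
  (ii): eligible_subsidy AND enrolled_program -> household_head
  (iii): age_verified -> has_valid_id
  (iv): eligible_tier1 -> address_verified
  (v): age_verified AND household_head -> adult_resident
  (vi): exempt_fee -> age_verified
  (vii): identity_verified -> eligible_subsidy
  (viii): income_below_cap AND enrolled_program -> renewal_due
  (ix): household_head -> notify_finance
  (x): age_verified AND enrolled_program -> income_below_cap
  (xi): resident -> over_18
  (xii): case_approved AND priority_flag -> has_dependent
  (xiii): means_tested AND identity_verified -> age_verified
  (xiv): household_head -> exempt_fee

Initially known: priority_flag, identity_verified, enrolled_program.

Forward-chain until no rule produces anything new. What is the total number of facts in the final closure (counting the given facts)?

13

Round 1: (vii) [identity_verified -> eligible_subsidy]. New: eligible_subsidy.
Round 2: (ii) [eligible_subsidy AND enrolled_program -> household_head]. New: household_head.
Round 3: (i) [household_head -> application_complete]; (ix) [household_head -> notify_finance]; (xiv) [household_head -> exempt_fee]. New: application_complete, notify_finance, exempt_fee.
Round 4: (vi) [exempt_fee -> age_verified]. New: age_verified.
Round 5: (iii) [age_verified -> has_valid_id]; (v) [age_verified AND household_head -> adult_resident]; (x) [age_verified AND enrolled_program -> income_below_cap]. New: has_valid_id, adult_resident, income_below_cap.
Round 6: (viii) [income_below_cap AND enrolled_program -> renewal_due]. New: renewal_due.
Closure: {adult_resident, age_verified, application_complete, eligible_subsidy, enrolled_program, exempt_fee, has_valid_id, household_head, identity_verified, income_below_cap, notify_finance, priority_flag, renewal_due} — 13 facts.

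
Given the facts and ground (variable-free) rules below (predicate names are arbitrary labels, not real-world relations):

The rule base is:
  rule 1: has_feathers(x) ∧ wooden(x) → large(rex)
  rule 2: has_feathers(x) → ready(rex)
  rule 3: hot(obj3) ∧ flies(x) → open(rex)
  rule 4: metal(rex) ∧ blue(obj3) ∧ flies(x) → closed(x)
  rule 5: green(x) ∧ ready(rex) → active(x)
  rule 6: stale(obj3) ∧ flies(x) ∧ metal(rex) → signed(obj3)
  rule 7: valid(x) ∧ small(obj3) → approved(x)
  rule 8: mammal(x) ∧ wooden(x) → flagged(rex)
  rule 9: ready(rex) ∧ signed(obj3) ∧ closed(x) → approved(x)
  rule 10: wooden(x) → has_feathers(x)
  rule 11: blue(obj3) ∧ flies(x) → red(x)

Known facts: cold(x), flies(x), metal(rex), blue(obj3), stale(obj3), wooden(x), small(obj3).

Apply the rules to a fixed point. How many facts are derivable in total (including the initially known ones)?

Round 1 fires rule 4, rule 6, rule 10, rule 11, giving closed(x), signed(obj3), has_feathers(x), red(x).
Round 2 fires rule 1, rule 2, giving large(rex), ready(rex).
Round 3 fires rule 9, giving approved(x).
Closure: {approved(x), blue(obj3), closed(x), cold(x), flies(x), has_feathers(x), large(rex), metal(rex), ready(rex), red(x), signed(obj3), small(obj3), stale(obj3), wooden(x)} — 14 facts.

14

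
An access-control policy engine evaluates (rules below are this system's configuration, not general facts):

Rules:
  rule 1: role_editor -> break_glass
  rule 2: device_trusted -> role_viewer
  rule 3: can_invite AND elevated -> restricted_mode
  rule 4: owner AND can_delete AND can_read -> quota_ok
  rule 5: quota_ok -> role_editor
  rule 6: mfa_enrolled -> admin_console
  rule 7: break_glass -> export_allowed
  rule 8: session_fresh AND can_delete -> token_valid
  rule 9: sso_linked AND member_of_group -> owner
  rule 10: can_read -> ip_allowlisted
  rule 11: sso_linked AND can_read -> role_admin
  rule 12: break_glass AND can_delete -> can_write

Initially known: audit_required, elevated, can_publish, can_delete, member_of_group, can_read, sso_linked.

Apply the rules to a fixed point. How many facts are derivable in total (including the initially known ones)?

15

Round 1 — rule 9, rule 10, rule 11, derive owner, ip_allowlisted, role_admin.
Round 2 — rule 4, derive quota_ok.
Round 3 — rule 5, derive role_editor.
Round 4 — rule 1, derive break_glass.
Round 5 — rule 7, rule 12, derive export_allowed, can_write.
Closure: {audit_required, break_glass, can_delete, can_publish, can_read, can_write, elevated, export_allowed, ip_allowlisted, member_of_group, owner, quota_ok, role_admin, role_editor, sso_linked} — 15 facts.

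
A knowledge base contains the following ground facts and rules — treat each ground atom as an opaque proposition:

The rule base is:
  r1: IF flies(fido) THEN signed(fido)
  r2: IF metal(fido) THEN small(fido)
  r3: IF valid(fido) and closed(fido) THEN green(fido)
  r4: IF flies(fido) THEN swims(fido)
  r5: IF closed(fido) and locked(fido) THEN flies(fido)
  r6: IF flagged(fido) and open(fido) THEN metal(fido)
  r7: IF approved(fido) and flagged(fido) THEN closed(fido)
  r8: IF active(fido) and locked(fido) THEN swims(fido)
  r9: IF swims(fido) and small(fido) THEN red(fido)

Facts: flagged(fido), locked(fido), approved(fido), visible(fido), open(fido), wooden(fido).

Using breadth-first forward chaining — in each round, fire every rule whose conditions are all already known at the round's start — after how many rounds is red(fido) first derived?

4

Round 1: r6 [IF flagged(fido) and open(fido) THEN metal(fido)]; r7 [IF approved(fido) and flagged(fido) THEN closed(fido)]. Adds metal(fido), closed(fido).
Round 2: r2 [IF metal(fido) THEN small(fido)]; r5 [IF closed(fido) and locked(fido) THEN flies(fido)]. Adds small(fido), flies(fido).
Round 3: r1 [IF flies(fido) THEN signed(fido)]; r4 [IF flies(fido) THEN swims(fido)]. Adds signed(fido), swims(fido).
Round 4: r9 [IF swims(fido) and small(fido) THEN red(fido)]. Adds red(fido).
red(fido) first appears in round 4.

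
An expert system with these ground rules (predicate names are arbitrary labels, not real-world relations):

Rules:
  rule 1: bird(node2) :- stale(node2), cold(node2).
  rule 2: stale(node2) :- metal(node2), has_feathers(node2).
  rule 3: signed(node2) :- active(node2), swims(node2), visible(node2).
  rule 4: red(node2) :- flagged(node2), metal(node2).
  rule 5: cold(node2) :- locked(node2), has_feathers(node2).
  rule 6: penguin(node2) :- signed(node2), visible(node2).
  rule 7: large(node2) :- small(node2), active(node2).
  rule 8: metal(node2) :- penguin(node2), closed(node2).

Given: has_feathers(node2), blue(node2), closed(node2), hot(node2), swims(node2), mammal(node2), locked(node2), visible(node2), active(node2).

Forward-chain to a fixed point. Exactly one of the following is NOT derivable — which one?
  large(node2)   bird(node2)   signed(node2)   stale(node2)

[1] rule 3 [signed(node2) :- active(node2), swims(node2), visible(node2).]; rule 5 [cold(node2) :- locked(node2), has_feathers(node2).]. ⇒ new: signed(node2), cold(node2).
[2] rule 6 [penguin(node2) :- signed(node2), visible(node2).]. ⇒ new: penguin(node2).
[3] rule 8 [metal(node2) :- penguin(node2), closed(node2).]. ⇒ new: metal(node2).
[4] rule 2 [stale(node2) :- metal(node2), has_feathers(node2).]. ⇒ new: stale(node2).
[5] rule 1 [bird(node2) :- stale(node2), cold(node2).]. ⇒ new: bird(node2).
Derived: bird(node2) (round 5), signed(node2) (round 1), stale(node2) (round 4). large(node2) never appears in any round.

large(node2)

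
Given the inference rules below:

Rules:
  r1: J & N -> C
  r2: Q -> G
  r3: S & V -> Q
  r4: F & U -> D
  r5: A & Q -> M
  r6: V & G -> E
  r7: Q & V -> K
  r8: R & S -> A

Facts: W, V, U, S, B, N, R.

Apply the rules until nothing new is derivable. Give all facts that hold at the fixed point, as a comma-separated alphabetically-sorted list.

A, B, E, G, K, M, N, Q, R, S, U, V, W

Round 1 fires r3, r8, giving Q, A.
Round 2 fires r2, r5, r7, giving G, M, K.
Round 3 fires r6, giving E.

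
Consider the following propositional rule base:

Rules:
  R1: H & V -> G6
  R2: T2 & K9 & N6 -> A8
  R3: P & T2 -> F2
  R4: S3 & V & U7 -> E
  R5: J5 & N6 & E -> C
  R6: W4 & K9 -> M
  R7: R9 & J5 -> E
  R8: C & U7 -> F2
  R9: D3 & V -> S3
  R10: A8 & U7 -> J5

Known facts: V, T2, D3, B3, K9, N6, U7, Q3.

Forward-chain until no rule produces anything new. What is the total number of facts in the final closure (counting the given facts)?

14

[1] R2 [T2 & K9 & N6 -> A8]; R9 [D3 & V -> S3]. ⇒ new: A8, S3.
[2] R4 [S3 & V & U7 -> E]; R10 [A8 & U7 -> J5]. ⇒ new: E, J5.
[3] R5 [J5 & N6 & E -> C]. ⇒ new: C.
[4] R8 [C & U7 -> F2]. ⇒ new: F2.
Closure: {A8, B3, C, D3, E, F2, J5, K9, N6, Q3, S3, T2, U7, V} — 14 facts.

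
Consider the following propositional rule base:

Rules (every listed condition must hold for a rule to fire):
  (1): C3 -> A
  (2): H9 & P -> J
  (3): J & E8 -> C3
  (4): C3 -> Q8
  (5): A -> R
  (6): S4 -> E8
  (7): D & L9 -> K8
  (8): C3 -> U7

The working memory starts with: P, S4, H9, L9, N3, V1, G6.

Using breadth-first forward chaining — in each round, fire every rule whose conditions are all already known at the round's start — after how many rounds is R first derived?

Round 1: (2) [H9 & P -> J]; (6) [S4 -> E8]. New: J, E8.
Round 2: (3) [J & E8 -> C3]. New: C3.
Round 3: (1) [C3 -> A]; (4) [C3 -> Q8]; (8) [C3 -> U7]. New: A, Q8, U7.
Round 4: (5) [A -> R]. New: R.
R first appears in round 4.

4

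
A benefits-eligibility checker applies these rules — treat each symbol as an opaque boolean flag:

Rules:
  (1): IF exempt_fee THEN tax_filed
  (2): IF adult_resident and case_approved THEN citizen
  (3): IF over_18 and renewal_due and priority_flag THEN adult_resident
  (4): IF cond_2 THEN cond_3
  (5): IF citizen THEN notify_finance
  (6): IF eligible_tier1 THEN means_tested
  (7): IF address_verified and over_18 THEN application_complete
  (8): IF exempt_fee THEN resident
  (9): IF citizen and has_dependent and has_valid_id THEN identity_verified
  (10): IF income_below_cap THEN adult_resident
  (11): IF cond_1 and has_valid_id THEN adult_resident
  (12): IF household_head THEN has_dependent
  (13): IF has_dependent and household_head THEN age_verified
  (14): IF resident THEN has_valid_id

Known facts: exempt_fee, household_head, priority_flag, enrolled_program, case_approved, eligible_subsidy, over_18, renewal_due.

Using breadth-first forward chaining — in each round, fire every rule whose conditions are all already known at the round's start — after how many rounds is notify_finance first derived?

3

Round 1 — (1), (3), (8), (12), derive tax_filed, adult_resident, resident, has_dependent.
Round 2 — (2), (13), (14), derive citizen, age_verified, has_valid_id.
Round 3 — (5), (9), derive notify_finance, identity_verified.
notify_finance first appears in round 3.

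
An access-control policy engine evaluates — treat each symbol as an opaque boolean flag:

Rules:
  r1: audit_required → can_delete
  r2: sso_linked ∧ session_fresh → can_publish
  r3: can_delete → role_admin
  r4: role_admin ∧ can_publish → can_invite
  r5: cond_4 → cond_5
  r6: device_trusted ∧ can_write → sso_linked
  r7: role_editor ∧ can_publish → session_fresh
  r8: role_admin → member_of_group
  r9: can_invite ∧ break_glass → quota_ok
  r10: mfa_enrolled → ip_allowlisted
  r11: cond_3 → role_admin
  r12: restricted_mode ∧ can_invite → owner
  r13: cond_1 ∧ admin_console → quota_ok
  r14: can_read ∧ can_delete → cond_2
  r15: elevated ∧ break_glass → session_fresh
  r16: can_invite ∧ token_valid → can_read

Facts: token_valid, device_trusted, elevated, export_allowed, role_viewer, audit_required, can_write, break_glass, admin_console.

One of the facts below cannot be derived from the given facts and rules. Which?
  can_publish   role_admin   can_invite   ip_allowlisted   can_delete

ip_allowlisted

[1] r1 [audit_required → can_delete]; r6 [device_trusted ∧ can_write → sso_linked]; r15 [elevated ∧ break_glass → session_fresh]. ⇒ new: can_delete, sso_linked, session_fresh.
[2] r2 [sso_linked ∧ session_fresh → can_publish]; r3 [can_delete → role_admin]. ⇒ new: can_publish, role_admin.
[3] r4 [role_admin ∧ can_publish → can_invite]; r8 [role_admin → member_of_group]. ⇒ new: can_invite, member_of_group.
[4] r9 [can_invite ∧ break_glass → quota_ok]; r16 [can_invite ∧ token_valid → can_read]. ⇒ new: quota_ok, can_read.
[5] r14 [can_read ∧ can_delete → cond_2]. ⇒ new: cond_2.
Derived: can_invite (round 3), can_delete (round 1), role_admin (round 2), can_publish (round 2). ip_allowlisted never appears in any round.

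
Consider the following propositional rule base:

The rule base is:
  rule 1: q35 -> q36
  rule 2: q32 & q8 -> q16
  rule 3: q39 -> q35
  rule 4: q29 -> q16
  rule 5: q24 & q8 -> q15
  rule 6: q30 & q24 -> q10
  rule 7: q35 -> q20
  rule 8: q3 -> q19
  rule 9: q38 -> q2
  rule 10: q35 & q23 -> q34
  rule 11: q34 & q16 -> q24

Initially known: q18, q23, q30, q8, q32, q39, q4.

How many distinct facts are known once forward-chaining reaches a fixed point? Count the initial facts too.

15

Round 1: rule 2 [q32 & q8 -> q16]; rule 3 [q39 -> q35]. Adds q16, q35.
Round 2: rule 1 [q35 -> q36]; rule 7 [q35 -> q20]; rule 10 [q35 & q23 -> q34]. Adds q36, q20, q34.
Round 3: rule 11 [q34 & q16 -> q24]. Adds q24.
Round 4: rule 5 [q24 & q8 -> q15]; rule 6 [q30 & q24 -> q10]. Adds q15, q10.
Closure: {q10, q15, q16, q18, q20, q23, q24, q30, q32, q34, q35, q36, q39, q4, q8} — 15 facts.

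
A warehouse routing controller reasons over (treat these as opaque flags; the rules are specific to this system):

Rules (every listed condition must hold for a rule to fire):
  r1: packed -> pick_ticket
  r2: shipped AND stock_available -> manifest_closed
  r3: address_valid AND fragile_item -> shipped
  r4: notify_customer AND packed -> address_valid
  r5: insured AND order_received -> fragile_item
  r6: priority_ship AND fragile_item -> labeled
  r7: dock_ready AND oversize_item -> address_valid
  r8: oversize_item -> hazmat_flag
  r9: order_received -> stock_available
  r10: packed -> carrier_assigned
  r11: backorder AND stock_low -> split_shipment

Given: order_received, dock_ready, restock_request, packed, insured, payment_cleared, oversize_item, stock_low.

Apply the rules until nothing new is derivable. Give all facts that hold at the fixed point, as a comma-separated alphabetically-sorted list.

Round 1 — r1, r5, r7, r8, r9, r10, derive pick_ticket, fragile_item, address_valid, hazmat_flag, stock_available, carrier_assigned.
Round 2 — r3, derive shipped.
Round 3 — r2, derive manifest_closed.

address_valid, carrier_assigned, dock_ready, fragile_item, hazmat_flag, insured, manifest_closed, order_received, oversize_item, packed, payment_cleared, pick_ticket, restock_request, shipped, stock_available, stock_low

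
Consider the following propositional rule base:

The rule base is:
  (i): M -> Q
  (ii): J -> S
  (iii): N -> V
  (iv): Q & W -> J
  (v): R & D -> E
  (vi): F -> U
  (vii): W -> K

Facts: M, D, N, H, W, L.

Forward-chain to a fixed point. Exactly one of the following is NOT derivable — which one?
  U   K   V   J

Round 1: (i) [M -> Q]; (iii) [N -> V]; (vii) [W -> K]. Adds Q, V, K.
Round 2: (iv) [Q & W -> J]. Adds J.
Round 3: (ii) [J -> S]. Adds S.
Derived: J (round 2), V (round 1), K (round 1). U never appears in any round.

U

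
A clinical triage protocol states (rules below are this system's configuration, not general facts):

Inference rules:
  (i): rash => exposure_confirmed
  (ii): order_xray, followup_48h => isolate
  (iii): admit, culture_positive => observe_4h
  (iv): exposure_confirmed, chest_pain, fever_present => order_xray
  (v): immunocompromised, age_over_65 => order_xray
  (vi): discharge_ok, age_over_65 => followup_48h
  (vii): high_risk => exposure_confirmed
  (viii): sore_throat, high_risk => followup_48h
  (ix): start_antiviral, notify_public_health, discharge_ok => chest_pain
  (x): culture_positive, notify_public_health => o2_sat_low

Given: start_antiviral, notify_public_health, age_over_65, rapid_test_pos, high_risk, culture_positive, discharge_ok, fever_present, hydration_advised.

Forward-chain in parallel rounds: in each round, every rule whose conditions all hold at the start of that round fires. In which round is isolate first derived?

3

Round 1: (vi) [discharge_ok, age_over_65 => followup_48h]; (vii) [high_risk => exposure_confirmed]; (ix) [start_antiviral, notify_public_health, discharge_ok => chest_pain]; (x) [culture_positive, notify_public_health => o2_sat_low]. New: followup_48h, exposure_confirmed, chest_pain, o2_sat_low.
Round 2: (iv) [exposure_confirmed, chest_pain, fever_present => order_xray]. New: order_xray.
Round 3: (ii) [order_xray, followup_48h => isolate]. New: isolate.
isolate first appears in round 3.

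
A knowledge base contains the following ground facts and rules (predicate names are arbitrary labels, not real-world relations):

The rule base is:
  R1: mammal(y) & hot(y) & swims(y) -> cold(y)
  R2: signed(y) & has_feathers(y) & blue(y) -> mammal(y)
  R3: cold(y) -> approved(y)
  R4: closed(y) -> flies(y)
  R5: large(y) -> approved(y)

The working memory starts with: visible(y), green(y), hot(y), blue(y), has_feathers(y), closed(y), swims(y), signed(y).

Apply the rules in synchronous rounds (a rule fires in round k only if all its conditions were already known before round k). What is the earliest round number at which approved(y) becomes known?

3

Round 1 — R2, R4, derive mammal(y), flies(y).
Round 2 — R1, derive cold(y).
Round 3 — R3, derive approved(y).
approved(y) first appears in round 3.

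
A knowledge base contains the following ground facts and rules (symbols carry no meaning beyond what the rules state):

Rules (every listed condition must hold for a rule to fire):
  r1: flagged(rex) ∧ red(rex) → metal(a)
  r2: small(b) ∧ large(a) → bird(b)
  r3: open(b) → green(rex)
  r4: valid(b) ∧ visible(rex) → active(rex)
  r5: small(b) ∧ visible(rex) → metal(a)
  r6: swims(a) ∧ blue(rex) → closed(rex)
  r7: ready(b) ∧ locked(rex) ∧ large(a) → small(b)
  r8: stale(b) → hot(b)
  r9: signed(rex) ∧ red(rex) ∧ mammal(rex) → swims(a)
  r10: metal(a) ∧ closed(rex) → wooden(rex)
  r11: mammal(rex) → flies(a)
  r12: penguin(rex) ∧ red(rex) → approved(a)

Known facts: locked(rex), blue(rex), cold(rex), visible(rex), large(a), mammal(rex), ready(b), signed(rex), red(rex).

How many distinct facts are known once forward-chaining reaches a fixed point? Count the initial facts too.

[1] r7 [ready(b) ∧ locked(rex) ∧ large(a) → small(b)]; r9 [signed(rex) ∧ red(rex) ∧ mammal(rex) → swims(a)]; r11 [mammal(rex) → flies(a)]. ⇒ new: small(b), swims(a), flies(a).
[2] r2 [small(b) ∧ large(a) → bird(b)]; r5 [small(b) ∧ visible(rex) → metal(a)]; r6 [swims(a) ∧ blue(rex) → closed(rex)]. ⇒ new: bird(b), metal(a), closed(rex).
[3] r10 [metal(a) ∧ closed(rex) → wooden(rex)]. ⇒ new: wooden(rex).
Closure: {bird(b), blue(rex), closed(rex), cold(rex), flies(a), large(a), locked(rex), mammal(rex), metal(a), ready(b), red(rex), signed(rex), small(b), swims(a), visible(rex), wooden(rex)} — 16 facts.

16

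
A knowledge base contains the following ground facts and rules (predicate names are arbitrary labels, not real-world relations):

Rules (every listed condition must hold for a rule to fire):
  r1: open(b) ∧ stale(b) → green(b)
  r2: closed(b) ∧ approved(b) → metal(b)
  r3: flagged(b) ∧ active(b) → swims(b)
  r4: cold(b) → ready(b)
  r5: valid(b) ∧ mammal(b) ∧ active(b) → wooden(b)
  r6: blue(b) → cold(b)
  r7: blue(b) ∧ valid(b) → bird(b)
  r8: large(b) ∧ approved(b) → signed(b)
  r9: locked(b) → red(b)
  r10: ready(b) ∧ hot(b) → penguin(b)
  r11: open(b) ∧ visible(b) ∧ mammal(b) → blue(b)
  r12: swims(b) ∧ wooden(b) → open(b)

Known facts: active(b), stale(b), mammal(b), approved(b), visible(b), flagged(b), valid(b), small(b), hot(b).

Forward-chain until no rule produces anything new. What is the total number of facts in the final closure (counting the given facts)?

[1] r3 [flagged(b) ∧ active(b) → swims(b)]; r5 [valid(b) ∧ mammal(b) ∧ active(b) → wooden(b)]. ⇒ new: swims(b), wooden(b).
[2] r12 [swims(b) ∧ wooden(b) → open(b)]. ⇒ new: open(b).
[3] r1 [open(b) ∧ stale(b) → green(b)]; r11 [open(b) ∧ visible(b) ∧ mammal(b) → blue(b)]. ⇒ new: green(b), blue(b).
[4] r6 [blue(b) → cold(b)]; r7 [blue(b) ∧ valid(b) → bird(b)]. ⇒ new: cold(b), bird(b).
[5] r4 [cold(b) → ready(b)]. ⇒ new: ready(b).
[6] r10 [ready(b) ∧ hot(b) → penguin(b)]. ⇒ new: penguin(b).
Closure: {active(b), approved(b), bird(b), blue(b), cold(b), flagged(b), green(b), hot(b), mammal(b), open(b), penguin(b), ready(b), small(b), stale(b), swims(b), valid(b), visible(b), wooden(b)} — 18 facts.

18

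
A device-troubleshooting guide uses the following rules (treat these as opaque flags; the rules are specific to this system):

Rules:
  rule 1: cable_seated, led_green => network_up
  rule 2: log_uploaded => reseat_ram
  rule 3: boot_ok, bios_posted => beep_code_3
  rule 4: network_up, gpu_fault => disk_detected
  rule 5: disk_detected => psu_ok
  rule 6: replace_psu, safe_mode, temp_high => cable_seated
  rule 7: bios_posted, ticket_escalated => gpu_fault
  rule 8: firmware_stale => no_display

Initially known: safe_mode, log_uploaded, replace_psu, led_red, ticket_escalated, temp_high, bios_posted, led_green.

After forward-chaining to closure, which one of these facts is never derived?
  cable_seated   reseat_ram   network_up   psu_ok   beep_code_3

beep_code_3

Round 1 fires rule 2, rule 6, rule 7, giving reseat_ram, cable_seated, gpu_fault.
Round 2 fires rule 1, giving network_up.
Round 3 fires rule 4, giving disk_detected.
Round 4 fires rule 5, giving psu_ok.
Derived: psu_ok (round 4), network_up (round 2), cable_seated (round 1), reseat_ram (round 1). beep_code_3 never appears in any round.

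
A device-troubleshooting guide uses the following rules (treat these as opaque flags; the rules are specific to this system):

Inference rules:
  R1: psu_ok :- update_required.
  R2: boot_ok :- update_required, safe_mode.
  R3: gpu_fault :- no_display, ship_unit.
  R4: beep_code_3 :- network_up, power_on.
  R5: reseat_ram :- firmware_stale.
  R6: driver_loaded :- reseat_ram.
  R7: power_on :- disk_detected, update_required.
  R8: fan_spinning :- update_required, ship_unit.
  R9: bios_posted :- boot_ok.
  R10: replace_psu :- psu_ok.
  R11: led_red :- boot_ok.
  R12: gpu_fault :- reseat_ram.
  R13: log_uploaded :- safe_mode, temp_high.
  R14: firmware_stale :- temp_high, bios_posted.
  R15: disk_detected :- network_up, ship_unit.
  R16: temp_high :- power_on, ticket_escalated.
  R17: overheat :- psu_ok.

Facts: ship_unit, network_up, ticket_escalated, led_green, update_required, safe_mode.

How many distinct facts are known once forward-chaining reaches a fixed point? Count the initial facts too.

Round 1: R1 [psu_ok :- update_required.]; R2 [boot_ok :- update_required, safe_mode.]; R8 [fan_spinning :- update_required, ship_unit.]; R15 [disk_detected :- network_up, ship_unit.]. Adds psu_ok, boot_ok, fan_spinning, disk_detected.
Round 2: R7 [power_on :- disk_detected, update_required.]; R9 [bios_posted :- boot_ok.]; R10 [replace_psu :- psu_ok.]; R11 [led_red :- boot_ok.]; R17 [overheat :- psu_ok.]. Adds power_on, bios_posted, replace_psu, led_red, overheat.
Round 3: R4 [beep_code_3 :- network_up, power_on.]; R16 [temp_high :- power_on, ticket_escalated.]. Adds beep_code_3, temp_high.
Round 4: R13 [log_uploaded :- safe_mode, temp_high.]; R14 [firmware_stale :- temp_high, bios_posted.]. Adds log_uploaded, firmware_stale.
Round 5: R5 [reseat_ram :- firmware_stale.]. Adds reseat_ram.
Round 6: R6 [driver_loaded :- reseat_ram.]; R12 [gpu_fault :- reseat_ram.]. Adds driver_loaded, gpu_fault.
Closure: {beep_code_3, bios_posted, boot_ok, disk_detected, driver_loaded, fan_spinning, firmware_stale, gpu_fault, led_green, led_red, log_uploaded, network_up, overheat, power_on, psu_ok, replace_psu, reseat_ram, safe_mode, ship_unit, temp_high, ticket_escalated, update_required} — 22 facts.

22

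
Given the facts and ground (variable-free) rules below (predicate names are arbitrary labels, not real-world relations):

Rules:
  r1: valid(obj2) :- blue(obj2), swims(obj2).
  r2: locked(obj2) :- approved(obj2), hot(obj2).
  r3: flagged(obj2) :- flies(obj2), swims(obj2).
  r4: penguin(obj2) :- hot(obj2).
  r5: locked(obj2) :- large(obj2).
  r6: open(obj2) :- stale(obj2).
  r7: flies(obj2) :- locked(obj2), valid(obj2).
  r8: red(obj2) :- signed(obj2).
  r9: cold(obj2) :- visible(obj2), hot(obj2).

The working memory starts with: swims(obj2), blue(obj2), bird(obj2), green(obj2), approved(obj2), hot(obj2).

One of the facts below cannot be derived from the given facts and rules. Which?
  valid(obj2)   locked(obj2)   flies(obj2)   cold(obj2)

cold(obj2)

Round 1: r1 [valid(obj2) :- blue(obj2), swims(obj2).]; r2 [locked(obj2) :- approved(obj2), hot(obj2).]; r4 [penguin(obj2) :- hot(obj2).]. New: valid(obj2), locked(obj2), penguin(obj2).
Round 2: r7 [flies(obj2) :- locked(obj2), valid(obj2).]. New: flies(obj2).
Round 3: r3 [flagged(obj2) :- flies(obj2), swims(obj2).]. New: flagged(obj2).
Derived: flies(obj2) (round 2), valid(obj2) (round 1), locked(obj2) (round 1). cold(obj2) never appears in any round.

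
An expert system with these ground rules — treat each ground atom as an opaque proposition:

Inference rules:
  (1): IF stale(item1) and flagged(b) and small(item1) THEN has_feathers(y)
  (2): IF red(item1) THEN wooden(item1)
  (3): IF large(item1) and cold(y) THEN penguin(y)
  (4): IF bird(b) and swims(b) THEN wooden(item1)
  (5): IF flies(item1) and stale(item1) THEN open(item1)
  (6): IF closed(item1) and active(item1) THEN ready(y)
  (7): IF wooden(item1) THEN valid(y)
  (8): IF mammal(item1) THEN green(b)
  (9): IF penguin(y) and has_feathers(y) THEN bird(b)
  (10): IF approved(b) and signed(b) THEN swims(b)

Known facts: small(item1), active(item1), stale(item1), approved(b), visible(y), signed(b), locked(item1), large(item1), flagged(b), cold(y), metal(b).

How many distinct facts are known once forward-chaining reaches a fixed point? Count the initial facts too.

Round 1: (1) [IF stale(item1) and flagged(b) and small(item1) THEN has_feathers(y)]; (3) [IF large(item1) and cold(y) THEN penguin(y)]; (10) [IF approved(b) and signed(b) THEN swims(b)]. New: has_feathers(y), penguin(y), swims(b).
Round 2: (9) [IF penguin(y) and has_feathers(y) THEN bird(b)]. New: bird(b).
Round 3: (4) [IF bird(b) and swims(b) THEN wooden(item1)]. New: wooden(item1).
Round 4: (7) [IF wooden(item1) THEN valid(y)]. New: valid(y).
Closure: {active(item1), approved(b), bird(b), cold(y), flagged(b), has_feathers(y), large(item1), locked(item1), metal(b), penguin(y), signed(b), small(item1), stale(item1), swims(b), valid(y), visible(y), wooden(item1)} — 17 facts.

17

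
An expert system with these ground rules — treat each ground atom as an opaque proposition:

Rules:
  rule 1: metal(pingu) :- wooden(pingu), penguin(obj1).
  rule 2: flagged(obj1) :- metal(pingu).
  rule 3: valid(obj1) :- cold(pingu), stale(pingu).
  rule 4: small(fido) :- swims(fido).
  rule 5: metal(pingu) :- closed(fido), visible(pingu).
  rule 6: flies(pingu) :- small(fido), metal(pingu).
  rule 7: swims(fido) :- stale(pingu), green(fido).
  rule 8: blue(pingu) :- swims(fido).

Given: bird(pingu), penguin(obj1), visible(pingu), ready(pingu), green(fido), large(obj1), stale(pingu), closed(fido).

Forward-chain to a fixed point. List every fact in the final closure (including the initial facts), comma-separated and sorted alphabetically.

bird(pingu), blue(pingu), closed(fido), flagged(obj1), flies(pingu), green(fido), large(obj1), metal(pingu), penguin(obj1), ready(pingu), small(fido), stale(pingu), swims(fido), visible(pingu)

Round 1 — rule 5, rule 7, derive metal(pingu), swims(fido).
Round 2 — rule 2, rule 4, rule 8, derive flagged(obj1), small(fido), blue(pingu).
Round 3 — rule 6, derive flies(pingu).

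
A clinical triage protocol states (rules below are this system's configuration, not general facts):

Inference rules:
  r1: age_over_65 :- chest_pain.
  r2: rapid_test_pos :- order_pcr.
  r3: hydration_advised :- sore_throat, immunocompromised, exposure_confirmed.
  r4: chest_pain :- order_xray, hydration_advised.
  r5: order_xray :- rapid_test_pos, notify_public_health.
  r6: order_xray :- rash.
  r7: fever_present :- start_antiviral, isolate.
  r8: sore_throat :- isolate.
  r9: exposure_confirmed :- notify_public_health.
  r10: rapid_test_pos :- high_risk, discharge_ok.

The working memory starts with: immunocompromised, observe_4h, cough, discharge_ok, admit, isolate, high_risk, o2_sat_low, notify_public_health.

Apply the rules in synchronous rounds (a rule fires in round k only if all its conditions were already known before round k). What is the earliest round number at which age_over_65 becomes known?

4

Round 1: r8 [sore_throat :- isolate.]; r9 [exposure_confirmed :- notify_public_health.]; r10 [rapid_test_pos :- high_risk, discharge_ok.]. Adds sore_throat, exposure_confirmed, rapid_test_pos.
Round 2: r3 [hydration_advised :- sore_throat, immunocompromised, exposure_confirmed.]; r5 [order_xray :- rapid_test_pos, notify_public_health.]. Adds hydration_advised, order_xray.
Round 3: r4 [chest_pain :- order_xray, hydration_advised.]. Adds chest_pain.
Round 4: r1 [age_over_65 :- chest_pain.]. Adds age_over_65.
age_over_65 first appears in round 4.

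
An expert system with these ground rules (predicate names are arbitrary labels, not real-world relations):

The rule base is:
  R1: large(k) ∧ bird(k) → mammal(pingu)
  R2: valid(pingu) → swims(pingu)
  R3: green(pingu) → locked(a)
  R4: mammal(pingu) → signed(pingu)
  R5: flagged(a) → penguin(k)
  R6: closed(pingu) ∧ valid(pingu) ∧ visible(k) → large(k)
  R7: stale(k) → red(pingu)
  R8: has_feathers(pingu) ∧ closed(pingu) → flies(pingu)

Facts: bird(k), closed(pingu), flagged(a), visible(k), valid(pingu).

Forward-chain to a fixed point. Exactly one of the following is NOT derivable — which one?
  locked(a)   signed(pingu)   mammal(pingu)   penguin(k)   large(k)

locked(a)

Round 1 — R2, R5, R6, derive swims(pingu), penguin(k), large(k).
Round 2 — R1, derive mammal(pingu).
Round 3 — R4, derive signed(pingu).
Derived: signed(pingu) (round 3), mammal(pingu) (round 2), large(k) (round 1), penguin(k) (round 1). locked(a) never appears in any round.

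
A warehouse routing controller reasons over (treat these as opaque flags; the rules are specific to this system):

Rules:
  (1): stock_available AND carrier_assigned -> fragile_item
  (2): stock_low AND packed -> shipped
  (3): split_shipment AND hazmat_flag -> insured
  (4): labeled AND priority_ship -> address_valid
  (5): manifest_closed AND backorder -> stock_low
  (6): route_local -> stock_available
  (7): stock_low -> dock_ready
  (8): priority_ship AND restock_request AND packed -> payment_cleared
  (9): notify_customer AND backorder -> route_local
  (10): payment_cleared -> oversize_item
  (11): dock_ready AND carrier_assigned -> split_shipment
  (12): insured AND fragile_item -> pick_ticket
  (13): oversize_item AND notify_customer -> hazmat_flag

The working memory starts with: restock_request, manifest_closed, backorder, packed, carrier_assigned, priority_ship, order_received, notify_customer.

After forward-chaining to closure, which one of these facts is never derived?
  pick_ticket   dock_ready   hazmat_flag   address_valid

Round 1 — (5), (8), (9), derive stock_low, payment_cleared, route_local.
Round 2 — (2), (6), (7), (10), derive shipped, stock_available, dock_ready, oversize_item.
Round 3 — (1), (11), (13), derive fragile_item, split_shipment, hazmat_flag.
Round 4 — (3), derive insured.
Round 5 — (12), derive pick_ticket.
Derived: hazmat_flag (round 3), pick_ticket (round 5), dock_ready (round 2). address_valid never appears in any round.

address_valid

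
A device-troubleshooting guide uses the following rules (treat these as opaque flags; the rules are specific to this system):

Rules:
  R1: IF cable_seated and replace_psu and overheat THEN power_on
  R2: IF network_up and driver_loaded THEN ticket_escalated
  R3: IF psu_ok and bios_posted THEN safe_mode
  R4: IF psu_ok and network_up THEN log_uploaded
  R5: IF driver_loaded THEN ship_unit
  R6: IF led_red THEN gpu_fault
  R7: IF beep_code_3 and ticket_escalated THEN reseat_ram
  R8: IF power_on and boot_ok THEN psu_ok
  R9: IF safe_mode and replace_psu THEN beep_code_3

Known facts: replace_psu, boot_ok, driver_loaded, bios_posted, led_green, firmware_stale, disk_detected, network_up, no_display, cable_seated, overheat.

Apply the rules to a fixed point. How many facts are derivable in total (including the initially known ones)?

19

Round 1 — R1, R2, R5, derive power_on, ticket_escalated, ship_unit.
Round 2 — R8, derive psu_ok.
Round 3 — R3, R4, derive safe_mode, log_uploaded.
Round 4 — R9, derive beep_code_3.
Round 5 — R7, derive reseat_ram.
Closure: {beep_code_3, bios_posted, boot_ok, cable_seated, disk_detected, driver_loaded, firmware_stale, led_green, log_uploaded, network_up, no_display, overheat, power_on, psu_ok, replace_psu, reseat_ram, safe_mode, ship_unit, ticket_escalated} — 19 facts.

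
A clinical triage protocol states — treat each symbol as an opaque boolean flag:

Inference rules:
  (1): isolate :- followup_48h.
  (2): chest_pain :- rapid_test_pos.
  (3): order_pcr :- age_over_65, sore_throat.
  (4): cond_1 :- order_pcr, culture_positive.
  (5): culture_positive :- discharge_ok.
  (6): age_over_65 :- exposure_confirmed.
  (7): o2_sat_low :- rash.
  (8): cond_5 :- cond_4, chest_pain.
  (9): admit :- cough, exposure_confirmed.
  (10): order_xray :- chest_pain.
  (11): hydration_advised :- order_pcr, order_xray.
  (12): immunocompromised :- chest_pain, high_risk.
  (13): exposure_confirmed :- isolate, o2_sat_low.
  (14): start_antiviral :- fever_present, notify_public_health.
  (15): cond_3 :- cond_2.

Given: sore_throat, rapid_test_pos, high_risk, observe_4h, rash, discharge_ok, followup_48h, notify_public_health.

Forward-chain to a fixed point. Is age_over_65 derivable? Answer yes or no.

yes

[1] (1) [isolate :- followup_48h.]; (2) [chest_pain :- rapid_test_pos.]; (5) [culture_positive :- discharge_ok.]; (7) [o2_sat_low :- rash.]. ⇒ new: isolate, chest_pain, culture_positive, o2_sat_low.
[2] (10) [order_xray :- chest_pain.]; (12) [immunocompromised :- chest_pain, high_risk.]; (13) [exposure_confirmed :- isolate, o2_sat_low.]. ⇒ new: order_xray, immunocompromised, exposure_confirmed.
[3] (6) [age_over_65 :- exposure_confirmed.]. ⇒ new: age_over_65.
[4] (3) [order_pcr :- age_over_65, sore_throat.]. ⇒ new: order_pcr.
[5] (4) [cond_1 :- order_pcr, culture_positive.]; (11) [hydration_advised :- order_pcr, order_xray.]. ⇒ new: cond_1, hydration_advised.
age_over_65 appears in round 3, so it is derivable.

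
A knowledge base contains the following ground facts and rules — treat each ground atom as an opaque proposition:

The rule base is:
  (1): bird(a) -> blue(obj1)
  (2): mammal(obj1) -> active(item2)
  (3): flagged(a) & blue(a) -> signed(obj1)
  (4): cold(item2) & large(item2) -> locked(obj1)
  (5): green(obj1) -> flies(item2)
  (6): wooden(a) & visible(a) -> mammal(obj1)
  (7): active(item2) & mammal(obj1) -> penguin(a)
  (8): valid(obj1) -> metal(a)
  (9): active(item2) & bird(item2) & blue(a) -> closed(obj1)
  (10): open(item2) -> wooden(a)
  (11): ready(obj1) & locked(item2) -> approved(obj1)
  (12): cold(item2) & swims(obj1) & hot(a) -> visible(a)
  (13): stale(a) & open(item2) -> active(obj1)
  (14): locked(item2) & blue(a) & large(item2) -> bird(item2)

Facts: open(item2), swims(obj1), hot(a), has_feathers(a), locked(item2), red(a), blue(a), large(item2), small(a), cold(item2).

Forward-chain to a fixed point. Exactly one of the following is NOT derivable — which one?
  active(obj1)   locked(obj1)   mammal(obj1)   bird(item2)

Round 1: (4) [cold(item2) & large(item2) -> locked(obj1)]; (10) [open(item2) -> wooden(a)]; (12) [cold(item2) & swims(obj1) & hot(a) -> visible(a)]; (14) [locked(item2) & blue(a) & large(item2) -> bird(item2)]. New: locked(obj1), wooden(a), visible(a), bird(item2).
Round 2: (6) [wooden(a) & visible(a) -> mammal(obj1)]. New: mammal(obj1).
Round 3: (2) [mammal(obj1) -> active(item2)]. New: active(item2).
Round 4: (7) [active(item2) & mammal(obj1) -> penguin(a)]; (9) [active(item2) & bird(item2) & blue(a) -> closed(obj1)]. New: penguin(a), closed(obj1).
Derived: mammal(obj1) (round 2), locked(obj1) (round 1), bird(item2) (round 1). active(obj1) never appears in any round.

active(obj1)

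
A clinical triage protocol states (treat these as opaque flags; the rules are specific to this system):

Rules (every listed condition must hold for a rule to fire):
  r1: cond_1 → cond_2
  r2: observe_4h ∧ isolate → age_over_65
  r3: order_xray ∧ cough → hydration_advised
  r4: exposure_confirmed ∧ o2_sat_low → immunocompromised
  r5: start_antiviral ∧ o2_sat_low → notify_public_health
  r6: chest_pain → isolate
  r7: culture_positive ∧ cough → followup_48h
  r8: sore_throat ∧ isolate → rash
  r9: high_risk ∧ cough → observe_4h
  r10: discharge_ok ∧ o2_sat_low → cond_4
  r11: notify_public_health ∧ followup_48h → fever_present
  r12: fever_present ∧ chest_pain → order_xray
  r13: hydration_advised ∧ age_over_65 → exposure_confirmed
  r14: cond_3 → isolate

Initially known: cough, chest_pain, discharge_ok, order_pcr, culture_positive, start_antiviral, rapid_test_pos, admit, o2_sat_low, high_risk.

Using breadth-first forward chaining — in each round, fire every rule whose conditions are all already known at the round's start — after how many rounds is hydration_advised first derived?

4

Round 1: r5 [start_antiviral ∧ o2_sat_low → notify_public_health]; r6 [chest_pain → isolate]; r7 [culture_positive ∧ cough → followup_48h]; r9 [high_risk ∧ cough → observe_4h]; r10 [discharge_ok ∧ o2_sat_low → cond_4]. New: notify_public_health, isolate, followup_48h, observe_4h, cond_4.
Round 2: r2 [observe_4h ∧ isolate → age_over_65]; r11 [notify_public_health ∧ followup_48h → fever_present]. New: age_over_65, fever_present.
Round 3: r12 [fever_present ∧ chest_pain → order_xray]. New: order_xray.
Round 4: r3 [order_xray ∧ cough → hydration_advised]. New: hydration_advised.
hydration_advised first appears in round 4.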